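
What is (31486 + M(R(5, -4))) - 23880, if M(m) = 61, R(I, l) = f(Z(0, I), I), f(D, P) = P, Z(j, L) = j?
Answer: 7667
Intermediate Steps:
R(I, l) = I
(31486 + M(R(5, -4))) - 23880 = (31486 + 61) - 23880 = 31547 - 23880 = 7667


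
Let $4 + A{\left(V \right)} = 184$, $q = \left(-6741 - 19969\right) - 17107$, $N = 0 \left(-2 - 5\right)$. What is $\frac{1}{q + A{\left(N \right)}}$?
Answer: $- \frac{1}{43637} \approx -2.2916 \cdot 10^{-5}$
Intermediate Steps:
$N = 0$ ($N = 0 \left(-7\right) = 0$)
$q = -43817$ ($q = -26710 - 17107 = -43817$)
$A{\left(V \right)} = 180$ ($A{\left(V \right)} = -4 + 184 = 180$)
$\frac{1}{q + A{\left(N \right)}} = \frac{1}{-43817 + 180} = \frac{1}{-43637} = - \frac{1}{43637}$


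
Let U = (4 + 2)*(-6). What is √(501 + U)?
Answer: √465 ≈ 21.564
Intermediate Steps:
U = -36 (U = 6*(-6) = -36)
√(501 + U) = √(501 - 36) = √465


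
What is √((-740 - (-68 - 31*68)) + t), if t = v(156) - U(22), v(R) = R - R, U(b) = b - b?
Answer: 2*√359 ≈ 37.895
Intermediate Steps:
U(b) = 0
v(R) = 0
t = 0 (t = 0 - 1*0 = 0 + 0 = 0)
√((-740 - (-68 - 31*68)) + t) = √((-740 - (-68 - 31*68)) + 0) = √((-740 - (-68 - 2108)) + 0) = √((-740 - 1*(-2176)) + 0) = √((-740 + 2176) + 0) = √(1436 + 0) = √1436 = 2*√359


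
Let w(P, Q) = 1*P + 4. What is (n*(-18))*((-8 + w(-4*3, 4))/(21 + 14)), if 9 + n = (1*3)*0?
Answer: -2592/35 ≈ -74.057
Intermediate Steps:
w(P, Q) = 4 + P (w(P, Q) = P + 4 = 4 + P)
n = -9 (n = -9 + (1*3)*0 = -9 + 3*0 = -9 + 0 = -9)
(n*(-18))*((-8 + w(-4*3, 4))/(21 + 14)) = (-9*(-18))*((-8 + (4 - 4*3))/(21 + 14)) = 162*((-8 + (4 - 12))/35) = 162*((-8 - 8)*(1/35)) = 162*(-16*1/35) = 162*(-16/35) = -2592/35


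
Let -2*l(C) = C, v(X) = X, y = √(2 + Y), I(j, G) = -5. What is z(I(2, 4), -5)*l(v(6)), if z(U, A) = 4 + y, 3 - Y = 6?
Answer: -12 - 3*I ≈ -12.0 - 3.0*I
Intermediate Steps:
Y = -3 (Y = 3 - 1*6 = 3 - 6 = -3)
y = I (y = √(2 - 3) = √(-1) = I ≈ 1.0*I)
l(C) = -C/2
z(U, A) = 4 + I
z(I(2, 4), -5)*l(v(6)) = (4 + I)*(-½*6) = (4 + I)*(-3) = -12 - 3*I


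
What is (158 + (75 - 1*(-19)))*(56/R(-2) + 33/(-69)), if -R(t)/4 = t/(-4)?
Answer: -165060/23 ≈ -7176.5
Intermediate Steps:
R(t) = t (R(t) = -4*t/(-4) = -4*t*(-1)/4 = -(-1)*t = t)
(158 + (75 - 1*(-19)))*(56/R(-2) + 33/(-69)) = (158 + (75 - 1*(-19)))*(56/(-2) + 33/(-69)) = (158 + (75 + 19))*(56*(-½) + 33*(-1/69)) = (158 + 94)*(-28 - 11/23) = 252*(-655/23) = -165060/23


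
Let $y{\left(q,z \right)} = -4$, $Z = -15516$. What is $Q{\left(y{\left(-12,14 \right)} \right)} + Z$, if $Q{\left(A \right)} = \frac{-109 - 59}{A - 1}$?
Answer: $- \frac{77412}{5} \approx -15482.0$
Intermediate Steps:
$Q{\left(A \right)} = - \frac{168}{-1 + A}$
$Q{\left(y{\left(-12,14 \right)} \right)} + Z = - \frac{168}{-1 - 4} - 15516 = - \frac{168}{-5} - 15516 = \left(-168\right) \left(- \frac{1}{5}\right) - 15516 = \frac{168}{5} - 15516 = - \frac{77412}{5}$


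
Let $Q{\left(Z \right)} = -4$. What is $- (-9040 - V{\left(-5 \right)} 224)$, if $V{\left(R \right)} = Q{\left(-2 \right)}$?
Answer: $8144$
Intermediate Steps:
$V{\left(R \right)} = -4$
$- (-9040 - V{\left(-5 \right)} 224) = - (-9040 - \left(-4\right) 224) = - (-9040 - -896) = - (-9040 + 896) = \left(-1\right) \left(-8144\right) = 8144$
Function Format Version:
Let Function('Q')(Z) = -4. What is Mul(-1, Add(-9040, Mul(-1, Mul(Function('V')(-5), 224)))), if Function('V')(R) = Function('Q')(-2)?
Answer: 8144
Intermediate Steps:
Function('V')(R) = -4
Mul(-1, Add(-9040, Mul(-1, Mul(Function('V')(-5), 224)))) = Mul(-1, Add(-9040, Mul(-1, Mul(-4, 224)))) = Mul(-1, Add(-9040, Mul(-1, -896))) = Mul(-1, Add(-9040, 896)) = Mul(-1, -8144) = 8144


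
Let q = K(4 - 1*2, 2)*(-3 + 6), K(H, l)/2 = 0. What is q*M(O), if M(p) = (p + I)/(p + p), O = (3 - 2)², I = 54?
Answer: 0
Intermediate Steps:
K(H, l) = 0 (K(H, l) = 2*0 = 0)
q = 0 (q = 0*(-3 + 6) = 0*3 = 0)
O = 1 (O = 1² = 1)
M(p) = (54 + p)/(2*p) (M(p) = (p + 54)/(p + p) = (54 + p)/((2*p)) = (54 + p)*(1/(2*p)) = (54 + p)/(2*p))
q*M(O) = 0*((½)*(54 + 1)/1) = 0*((½)*1*55) = 0*(55/2) = 0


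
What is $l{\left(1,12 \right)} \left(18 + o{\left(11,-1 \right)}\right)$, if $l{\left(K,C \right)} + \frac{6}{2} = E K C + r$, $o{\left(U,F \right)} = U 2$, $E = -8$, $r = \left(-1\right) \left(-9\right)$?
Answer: $-3600$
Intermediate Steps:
$r = 9$
$o{\left(U,F \right)} = 2 U$
$l{\left(K,C \right)} = 6 - 8 C K$ ($l{\left(K,C \right)} = -3 + \left(- 8 K C + 9\right) = -3 - \left(-9 + 8 C K\right) = 6 - 8 C K$)
$l{\left(1,12 \right)} \left(18 + o{\left(11,-1 \right)}\right) = \left(6 - 96 \cdot 1\right) \left(18 + 2 \cdot 11\right) = \left(6 - 96\right) \left(18 + 22\right) = \left(-90\right) 40 = -3600$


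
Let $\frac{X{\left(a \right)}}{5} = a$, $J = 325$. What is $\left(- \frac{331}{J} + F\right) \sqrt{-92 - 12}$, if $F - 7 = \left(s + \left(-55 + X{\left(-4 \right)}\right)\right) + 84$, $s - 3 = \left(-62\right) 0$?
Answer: $\frac{11688 i \sqrt{26}}{325} \approx 183.38 i$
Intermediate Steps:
$X{\left(a \right)} = 5 a$
$s = 3$ ($s = 3 - 0 = 3 + 0 = 3$)
$F = 19$ ($F = 7 + \left(\left(3 + \left(-55 + 5 \left(-4\right)\right)\right) + 84\right) = 7 + \left(\left(3 - 75\right) + 84\right) = 7 + \left(-72 + 84\right) = 7 + 12 = 19$)
$\left(- \frac{331}{J} + F\right) \sqrt{-92 - 12} = \left(- \frac{331}{325} + 19\right) \sqrt{-92 - 12} = \left(\left(-331\right) \frac{1}{325} + 19\right) \sqrt{-104} = \left(- \frac{331}{325} + 19\right) 2 i \sqrt{26} = \frac{5844 \cdot 2 i \sqrt{26}}{325} = \frac{11688 i \sqrt{26}}{325}$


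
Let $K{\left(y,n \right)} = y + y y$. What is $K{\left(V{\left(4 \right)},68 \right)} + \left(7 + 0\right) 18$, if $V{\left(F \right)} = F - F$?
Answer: $126$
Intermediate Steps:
$V{\left(F \right)} = 0$
$K{\left(y,n \right)} = y + y^{2}$
$K{\left(V{\left(4 \right)},68 \right)} + \left(7 + 0\right) 18 = 0 \left(1 + 0\right) + \left(7 + 0\right) 18 = 0 \cdot 1 + 7 \cdot 18 = 0 + 126 = 126$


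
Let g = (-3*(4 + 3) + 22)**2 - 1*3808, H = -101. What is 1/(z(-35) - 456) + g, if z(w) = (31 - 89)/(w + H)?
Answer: -117937121/30979 ≈ -3807.0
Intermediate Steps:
z(w) = -58/(-101 + w) (z(w) = (31 - 89)/(w - 101) = -58/(-101 + w))
g = -3807 (g = (-3*7 + 22)**2 - 3808 = (-21 + 22)**2 - 3808 = 1**2 - 3808 = 1 - 3808 = -3807)
1/(z(-35) - 456) + g = 1/(-58/(-101 - 35) - 456) - 3807 = 1/(-58/(-136) - 456) - 3807 = 1/(-58*(-1/136) - 456) - 3807 = 1/(29/68 - 456) - 3807 = 1/(-30979/68) - 3807 = -68/30979 - 3807 = -117937121/30979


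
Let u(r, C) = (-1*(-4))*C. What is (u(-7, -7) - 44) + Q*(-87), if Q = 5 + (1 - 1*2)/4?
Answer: -1941/4 ≈ -485.25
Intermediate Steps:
u(r, C) = 4*C
Q = 19/4 (Q = 5 + (1 - 2)/4 = 5 + (¼)*(-1) = 5 - ¼ = 19/4 ≈ 4.7500)
(u(-7, -7) - 44) + Q*(-87) = (4*(-7) - 44) + (19/4)*(-87) = (-28 - 44) - 1653/4 = -72 - 1653/4 = -1941/4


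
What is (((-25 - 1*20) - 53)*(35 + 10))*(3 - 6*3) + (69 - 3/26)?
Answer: 1721691/26 ≈ 66219.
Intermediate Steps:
(((-25 - 1*20) - 53)*(35 + 10))*(3 - 6*3) + (69 - 3/26) = (((-25 - 20) - 53)*45)*(3 - 18) + (69 - 3/26) = ((-45 - 53)*45)*(-15) + (69 - 1*3/26) = -98*45*(-15) + (69 - 3/26) = -4410*(-15) + 1791/26 = 66150 + 1791/26 = 1721691/26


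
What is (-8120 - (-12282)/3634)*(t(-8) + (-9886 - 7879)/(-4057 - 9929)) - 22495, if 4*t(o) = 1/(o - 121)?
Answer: -3115638927347/95020884 ≈ -32789.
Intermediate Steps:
t(o) = 1/(4*(-121 + o)) (t(o) = 1/(4*(o - 121)) = 1/(4*(-121 + o)))
(-8120 - (-12282)/3634)*(t(-8) + (-9886 - 7879)/(-4057 - 9929)) - 22495 = (-8120 - (-12282)/3634)*(1/(4*(-121 - 8)) + (-9886 - 7879)/(-4057 - 9929)) - 22495 = (-8120 - (-12282)/3634)*((¼)/(-129) - 17765/(-13986)) - 22495 = (-8120 - 1*(-267/79))*((¼)*(-1/129) - 17765*(-1/13986)) - 22495 = (-8120 + 267/79)*(-1/516 + 17765/13986) - 22495 = -641213/79*1525459/1202796 - 22495 = -978144141767/95020884 - 22495 = -3115638927347/95020884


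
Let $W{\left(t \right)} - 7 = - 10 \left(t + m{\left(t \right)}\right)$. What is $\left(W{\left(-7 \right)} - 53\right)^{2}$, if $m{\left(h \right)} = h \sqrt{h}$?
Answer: $-33724 + 3360 i \sqrt{7} \approx -33724.0 + 8889.7 i$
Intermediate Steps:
$m{\left(h \right)} = h^{\frac{3}{2}}$
$W{\left(t \right)} = 7 - 10 t - 10 t^{\frac{3}{2}}$ ($W{\left(t \right)} = 7 - 10 \left(t + t^{\frac{3}{2}}\right) = 7 - \left(10 t + 10 t^{\frac{3}{2}}\right) = 7 - 10 t - 10 t^{\frac{3}{2}}$)
$\left(W{\left(-7 \right)} - 53\right)^{2} = \left(\left(7 - -70 - 10 \left(-7\right)^{\frac{3}{2}}\right) - 53\right)^{2} = \left(\left(7 + 70 - 10 \left(- 7 i \sqrt{7}\right)\right) - 53\right)^{2} = \left(\left(7 + 70 + 70 i \sqrt{7}\right) - 53\right)^{2} = \left(\left(77 + 70 i \sqrt{7}\right) - 53\right)^{2} = \left(24 + 70 i \sqrt{7}\right)^{2}$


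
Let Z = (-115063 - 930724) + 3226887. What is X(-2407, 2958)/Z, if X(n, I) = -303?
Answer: -303/2181100 ≈ -0.00013892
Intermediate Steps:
Z = 2181100 (Z = -1045787 + 3226887 = 2181100)
X(-2407, 2958)/Z = -303/2181100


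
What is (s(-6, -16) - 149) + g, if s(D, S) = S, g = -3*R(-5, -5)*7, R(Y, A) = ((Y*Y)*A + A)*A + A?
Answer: -13710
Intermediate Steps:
R(Y, A) = A + A*(A + A*Y**2) (R(Y, A) = (Y**2*A + A)*A + A = (A*Y**2 + A)*A + A = (A + A*Y**2)*A + A = A*(A + A*Y**2) + A = A + A*(A + A*Y**2))
g = -13545 (g = -(-15)*(1 - 5 - 5*(-5)**2)*7 = -(-15)*(1 - 5 - 5*25)*7 = -(-15)*(1 - 5 - 125)*7 = -(-15)*(-129)*7 = -3*645*7 = -1935*7 = -13545)
(s(-6, -16) - 149) + g = (-16 - 149) - 13545 = -165 - 13545 = -13710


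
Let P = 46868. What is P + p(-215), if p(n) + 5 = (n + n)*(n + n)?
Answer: 231763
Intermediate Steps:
p(n) = -5 + 4*n**2 (p(n) = -5 + (n + n)*(n + n) = -5 + (2*n)*(2*n) = -5 + 4*n**2)
P + p(-215) = 46868 + (-5 + 4*(-215)**2) = 46868 + (-5 + 4*46225) = 46868 + (-5 + 184900) = 46868 + 184895 = 231763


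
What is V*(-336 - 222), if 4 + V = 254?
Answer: -139500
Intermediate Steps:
V = 250 (V = -4 + 254 = 250)
V*(-336 - 222) = 250*(-336 - 222) = 250*(-558) = -139500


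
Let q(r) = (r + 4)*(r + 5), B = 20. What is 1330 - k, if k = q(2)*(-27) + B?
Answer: 2444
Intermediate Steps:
q(r) = (4 + r)*(5 + r)
k = -1114 (k = (20 + 2² + 9*2)*(-27) + 20 = (20 + 4 + 18)*(-27) + 20 = 42*(-27) + 20 = -1134 + 20 = -1114)
1330 - k = 1330 - 1*(-1114) = 1330 + 1114 = 2444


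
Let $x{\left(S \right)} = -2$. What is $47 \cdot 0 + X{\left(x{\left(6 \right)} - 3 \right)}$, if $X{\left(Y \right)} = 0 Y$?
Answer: $0$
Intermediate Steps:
$X{\left(Y \right)} = 0$
$47 \cdot 0 + X{\left(x{\left(6 \right)} - 3 \right)} = 47 \cdot 0 + 0 = 0 + 0 = 0$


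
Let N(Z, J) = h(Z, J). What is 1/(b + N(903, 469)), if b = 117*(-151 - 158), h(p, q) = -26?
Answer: -1/36179 ≈ -2.7640e-5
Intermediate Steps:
N(Z, J) = -26
b = -36153 (b = 117*(-309) = -36153)
1/(b + N(903, 469)) = 1/(-36153 - 26) = 1/(-36179) = -1/36179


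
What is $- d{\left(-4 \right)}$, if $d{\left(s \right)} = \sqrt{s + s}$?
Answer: $- 2 i \sqrt{2} \approx - 2.8284 i$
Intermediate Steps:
$d{\left(s \right)} = \sqrt{2} \sqrt{s}$ ($d{\left(s \right)} = \sqrt{2 s} = \sqrt{2} \sqrt{s}$)
$- d{\left(-4 \right)} = - \sqrt{2} \sqrt{-4} = - \sqrt{2} \cdot 2 i = - 2 i \sqrt{2}$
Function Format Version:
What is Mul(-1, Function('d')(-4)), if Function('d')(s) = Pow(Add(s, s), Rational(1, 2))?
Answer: Mul(-2, I, Pow(2, Rational(1, 2))) ≈ Mul(-2.8284, I)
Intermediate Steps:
Function('d')(s) = Mul(Pow(2, Rational(1, 2)), Pow(s, Rational(1, 2))) (Function('d')(s) = Pow(Mul(2, s), Rational(1, 2)) = Mul(Pow(2, Rational(1, 2)), Pow(s, Rational(1, 2))))
Mul(-1, Function('d')(-4)) = Mul(-1, Mul(Pow(2, Rational(1, 2)), Pow(-4, Rational(1, 2)))) = Mul(-1, Mul(Pow(2, Rational(1, 2)), Mul(2, I))) = Mul(-1, Mul(2, I, Pow(2, Rational(1, 2)))) = Mul(-2, I, Pow(2, Rational(1, 2)))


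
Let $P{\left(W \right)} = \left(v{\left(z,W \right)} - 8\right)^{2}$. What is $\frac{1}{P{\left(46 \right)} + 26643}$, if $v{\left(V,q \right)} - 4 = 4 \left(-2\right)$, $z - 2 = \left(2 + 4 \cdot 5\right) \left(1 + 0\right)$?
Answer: $\frac{1}{26787} \approx 3.7332 \cdot 10^{-5}$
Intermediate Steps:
$z = 24$ ($z = 2 + \left(2 + 4 \cdot 5\right) \left(1 + 0\right) = 2 + \left(2 + 20\right) 1 = 2 + 22 \cdot 1 = 2 + 22 = 24$)
$v{\left(V,q \right)} = -4$ ($v{\left(V,q \right)} = 4 + 4 \left(-2\right) = 4 - 8 = -4$)
$P{\left(W \right)} = 144$ ($P{\left(W \right)} = \left(-4 - 8\right)^{2} = \left(-12\right)^{2} = 144$)
$\frac{1}{P{\left(46 \right)} + 26643} = \frac{1}{144 + 26643} = \frac{1}{26787}$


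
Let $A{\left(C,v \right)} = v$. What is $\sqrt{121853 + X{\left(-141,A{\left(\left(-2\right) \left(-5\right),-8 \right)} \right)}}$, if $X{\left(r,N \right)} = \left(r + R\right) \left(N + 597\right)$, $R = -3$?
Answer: $\sqrt{37037} \approx 192.45$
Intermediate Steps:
$X{\left(r,N \right)} = \left(-3 + r\right) \left(597 + N\right)$ ($X{\left(r,N \right)} = \left(r - 3\right) \left(N + 597\right) = \left(-3 + r\right) \left(597 + N\right)$)
$\sqrt{121853 + X{\left(-141,A{\left(\left(-2\right) \left(-5\right),-8 \right)} \right)}} = \sqrt{121853 - 84816} = \sqrt{37037}$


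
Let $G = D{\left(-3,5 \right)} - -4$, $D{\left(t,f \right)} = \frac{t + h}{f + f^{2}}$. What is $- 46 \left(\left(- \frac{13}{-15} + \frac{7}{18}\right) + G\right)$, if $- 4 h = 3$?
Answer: $- \frac{42481}{180} \approx -236.01$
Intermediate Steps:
$h = - \frac{3}{4}$ ($h = \left(- \frac{1}{4}\right) 3 = - \frac{3}{4} \approx -0.75$)
$D{\left(t,f \right)} = \frac{- \frac{3}{4} + t}{f + f^{2}}$ ($D{\left(t,f \right)} = \frac{t - \frac{3}{4}}{f + f^{2}} = \frac{- \frac{3}{4} + t}{f + f^{2}}$)
$G = \frac{31}{8}$ ($G = \frac{- \frac{3}{4} - 3}{5 \left(1 + 5\right)} - -4 = \frac{1}{5} \cdot \frac{1}{6} \left(- \frac{15}{4}\right) + 4 = - \frac{1}{8} + 4 = \frac{31}{8} \approx 3.875$)
$- 46 \left(\left(- \frac{13}{-15} + \frac{7}{18}\right) + G\right) = - 46 \left(\left(- \frac{13}{-15} + \frac{7}{18}\right) + \frac{31}{8}\right) = - 46 \left(\left(\left(-13\right) \left(- \frac{1}{15}\right) + 7 \cdot \frac{1}{18}\right) + \frac{31}{8}\right) = - 46 \left(\left(\frac{13}{15} + \frac{7}{18}\right) + \frac{31}{8}\right) = - 46 \left(\frac{113}{90} + \frac{31}{8}\right) = \left(-46\right) \frac{1847}{360} = - \frac{42481}{180}$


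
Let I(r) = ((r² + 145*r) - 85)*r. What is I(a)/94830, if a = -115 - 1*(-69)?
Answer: 106697/47415 ≈ 2.2503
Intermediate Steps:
a = -46 (a = -115 + 69 = -46)
I(r) = r*(-85 + r² + 145*r) (I(r) = (-85 + r² + 145*r)*r = r*(-85 + r² + 145*r))
I(a)/94830 = -46*(-85 + (-46)² + 145*(-46))/94830 = -46*(-85 + 2116 - 6670)*(1/94830) = -46*(-4639)*(1/94830) = 213394*(1/94830) = 106697/47415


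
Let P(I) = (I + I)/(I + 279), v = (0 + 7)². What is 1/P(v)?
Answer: 164/49 ≈ 3.3469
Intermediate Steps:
v = 49 (v = 7² = 49)
P(I) = 2*I/(279 + I) (P(I) = (2*I)/(279 + I) = 2*I/(279 + I))
1/P(v) = 1/(2*49/(279 + 49)) = 1/(2*49/328) = 1/(2*49*(1/328)) = 1/(49/164) = 164/49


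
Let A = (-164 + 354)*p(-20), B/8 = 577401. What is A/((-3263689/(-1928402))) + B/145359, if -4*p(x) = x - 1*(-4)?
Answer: 76037234646664/158135523117 ≈ 480.84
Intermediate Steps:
p(x) = -1 - x/4 (p(x) = -(x - 1*(-4))/4 = -(x + 4)/4 = -(4 + x)/4 = -1 - x/4)
B = 4619208 (B = 8*577401 = 4619208)
A = 760 (A = (-164 + 354)*(-1 - 1/4*(-20)) = 190*(-1 + 5) = 190*4 = 760)
A/((-3263689/(-1928402))) + B/145359 = 760/((-3263689/(-1928402))) + 4619208/145359 = 760/((-3263689*(-1/1928402))) + 4619208*(1/145359) = 760/(3263689/1928402) + 1539736/48453 = 760*(1928402/3263689) + 1539736/48453 = 1465585520/3263689 + 1539736/48453 = 76037234646664/158135523117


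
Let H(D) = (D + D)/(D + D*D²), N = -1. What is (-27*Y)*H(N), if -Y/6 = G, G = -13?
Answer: -2106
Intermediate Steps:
H(D) = 2*D/(D + D³) (H(D) = (2*D)/(D + D³) = 2*D/(D + D³))
Y = 78 (Y = -6*(-13) = 78)
(-27*Y)*H(N) = (-27*78)*(2/(1 + (-1)²)) = -4212/(1 + 1) = -4212/2 = -2106*1 = -2106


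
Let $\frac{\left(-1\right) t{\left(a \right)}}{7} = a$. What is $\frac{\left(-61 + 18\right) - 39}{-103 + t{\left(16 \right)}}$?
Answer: $\frac{82}{215} \approx 0.3814$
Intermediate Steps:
$t{\left(a \right)} = - 7 a$
$\frac{\left(-61 + 18\right) - 39}{-103 + t{\left(16 \right)}} = \frac{\left(-61 + 18\right) - 39}{-103 - 112} = \frac{-43 - 39}{-103 - 112} = - \frac{82}{-215} = \left(-82\right) \left(- \frac{1}{215}\right) = \frac{82}{215}$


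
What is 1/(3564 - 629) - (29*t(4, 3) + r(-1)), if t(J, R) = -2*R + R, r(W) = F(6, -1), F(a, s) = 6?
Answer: 237736/2935 ≈ 81.000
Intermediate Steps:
r(W) = 6
t(J, R) = -R
1/(3564 - 629) - (29*t(4, 3) + r(-1)) = 1/(3564 - 629) - (29*(-1*3) + 6) = 1/2935 - (29*(-3) + 6) = 1/2935 - (-87 + 6) = 1/2935 - 1*(-81) = 1/2935 + 81 = 237736/2935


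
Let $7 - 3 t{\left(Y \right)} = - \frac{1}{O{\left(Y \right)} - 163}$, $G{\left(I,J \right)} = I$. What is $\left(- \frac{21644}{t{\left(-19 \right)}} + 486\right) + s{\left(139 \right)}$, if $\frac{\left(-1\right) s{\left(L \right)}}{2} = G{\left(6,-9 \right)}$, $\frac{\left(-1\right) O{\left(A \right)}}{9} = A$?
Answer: $- \frac{164146}{19} \approx -8639.3$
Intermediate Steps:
$O{\left(A \right)} = - 9 A$
$s{\left(L \right)} = -12$ ($s{\left(L \right)} = \left(-2\right) 6 = -12$)
$t{\left(Y \right)} = \frac{7}{3} + \frac{1}{3 \left(-163 - 9 Y\right)}$ ($t{\left(Y \right)} = \frac{7}{3} - \frac{\left(-1\right) \frac{1}{- 9 Y - 163}}{3} = \frac{7}{3} - \frac{\left(-1\right) \frac{1}{-163 - 9 Y}}{3} = \frac{7}{3} + \frac{1}{3 \left(-163 - 9 Y\right)}$)
$\left(- \frac{21644}{t{\left(-19 \right)}} + 486\right) + s{\left(139 \right)} = \left(- \frac{21644}{\frac{1}{163 + 9 \left(-19\right)} \left(380 + 21 \left(-19\right)\right)} + 486\right) - 12 = \left(- \frac{21644}{\frac{1}{163 - 171} \left(380 - 399\right)} + 486\right) - 12 = \left(- \frac{21644}{\frac{1}{-8} \left(-19\right)} + 486\right) - 12 = \left(- \frac{21644}{\left(- \frac{1}{8}\right) \left(-19\right)} + 486\right) - 12 = \left(- \frac{21644}{\frac{19}{8}} + 486\right) - 12 = \left(\left(-21644\right) \frac{8}{19} + 486\right) - 12 = \left(- \frac{173152}{19} + 486\right) - 12 = - \frac{163918}{19} - 12 = - \frac{164146}{19}$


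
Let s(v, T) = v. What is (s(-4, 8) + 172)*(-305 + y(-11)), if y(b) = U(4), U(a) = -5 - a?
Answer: -52752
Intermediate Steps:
y(b) = -9 (y(b) = -5 - 1*4 = -5 - 4 = -9)
(s(-4, 8) + 172)*(-305 + y(-11)) = (-4 + 172)*(-305 - 9) = 168*(-314) = -52752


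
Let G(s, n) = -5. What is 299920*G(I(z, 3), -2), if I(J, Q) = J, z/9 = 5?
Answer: -1499600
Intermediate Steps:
z = 45 (z = 9*5 = 45)
299920*G(I(z, 3), -2) = 299920*(-5) = -1499600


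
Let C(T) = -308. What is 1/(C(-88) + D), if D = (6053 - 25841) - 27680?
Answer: -1/47776 ≈ -2.0931e-5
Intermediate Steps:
D = -47468 (D = -19788 - 27680 = -47468)
1/(C(-88) + D) = 1/(-308 - 47468) = 1/(-47776) = -1/47776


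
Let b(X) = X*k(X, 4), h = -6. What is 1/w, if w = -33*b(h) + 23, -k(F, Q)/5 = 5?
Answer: -1/4927 ≈ -0.00020296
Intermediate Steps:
k(F, Q) = -25 (k(F, Q) = -5*5 = -25)
b(X) = -25*X (b(X) = X*(-25) = -25*X)
w = -4927 (w = -(-825)*(-6) + 23 = -33*150 + 23 = -4950 + 23 = -4927)
1/w = 1/(-4927) = -1/4927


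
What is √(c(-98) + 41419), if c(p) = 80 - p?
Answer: √41597 ≈ 203.95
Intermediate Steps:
√(c(-98) + 41419) = √((80 - 1*(-98)) + 41419) = √((80 + 98) + 41419) = √(178 + 41419) = √41597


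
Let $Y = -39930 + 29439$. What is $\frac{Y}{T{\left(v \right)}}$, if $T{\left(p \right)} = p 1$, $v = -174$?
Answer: $\frac{3497}{58} \approx 60.293$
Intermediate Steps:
$Y = -10491$
$T{\left(p \right)} = p$
$\frac{Y}{T{\left(v \right)}} = - \frac{10491}{-174} = \left(-10491\right) \left(- \frac{1}{174}\right) = \frac{3497}{58}$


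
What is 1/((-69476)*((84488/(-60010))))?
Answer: 30005/2934944144 ≈ 1.0223e-5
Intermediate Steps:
1/((-69476)*((84488/(-60010)))) = -1/(69476*(84488*(-1/60010))) = -1/(69476*(-42244/30005)) = -1/69476*(-30005/42244) = 30005/2934944144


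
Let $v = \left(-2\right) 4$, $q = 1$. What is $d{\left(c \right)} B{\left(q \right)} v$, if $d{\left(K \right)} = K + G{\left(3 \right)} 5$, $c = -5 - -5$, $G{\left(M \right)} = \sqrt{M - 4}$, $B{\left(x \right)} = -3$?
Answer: $120 i \approx 120.0 i$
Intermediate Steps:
$G{\left(M \right)} = \sqrt{-4 + M}$
$c = 0$ ($c = -5 + 5 = 0$)
$v = -8$
$d{\left(K \right)} = K + 5 i$ ($d{\left(K \right)} = K + \sqrt{-4 + 3} \cdot 5 = K + \sqrt{-1} \cdot 5 = K + i 5 = K + 5 i$)
$d{\left(c \right)} B{\left(q \right)} v = \left(0 + 5 i\right) \left(-3\right) \left(-8\right) = 5 i \left(-3\right) \left(-8\right) = - 15 i \left(-8\right) = 120 i$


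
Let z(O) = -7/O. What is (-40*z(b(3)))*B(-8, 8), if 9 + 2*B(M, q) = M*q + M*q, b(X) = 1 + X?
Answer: -4795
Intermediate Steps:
B(M, q) = -9/2 + M*q (B(M, q) = -9/2 + (M*q + M*q)/2 = -9/2 + (2*M*q)/2 = -9/2 + M*q)
(-40*z(b(3)))*B(-8, 8) = (-(-280)/(1 + 3))*(-9/2 - 8*8) = (-(-280)/4)*(-9/2 - 64) = -(-280)/4*(-137/2) = -40*(-7/4)*(-137/2) = 70*(-137/2) = -4795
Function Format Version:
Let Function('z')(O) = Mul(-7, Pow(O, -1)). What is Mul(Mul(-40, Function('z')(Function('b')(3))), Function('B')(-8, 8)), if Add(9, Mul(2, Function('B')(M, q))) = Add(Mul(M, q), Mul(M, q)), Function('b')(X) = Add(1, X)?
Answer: -4795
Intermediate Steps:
Function('B')(M, q) = Add(Rational(-9, 2), Mul(M, q)) (Function('B')(M, q) = Add(Rational(-9, 2), Mul(Rational(1, 2), Add(Mul(M, q), Mul(M, q)))) = Add(Rational(-9, 2), Mul(Rational(1, 2), Mul(2, M, q))) = Add(Rational(-9, 2), Mul(M, q)))
Mul(Mul(-40, Function('z')(Function('b')(3))), Function('B')(-8, 8)) = Mul(Mul(-40, Mul(-7, Pow(Add(1, 3), -1))), Add(Rational(-9, 2), Mul(-8, 8))) = Mul(Mul(-40, Mul(-7, Pow(4, -1))), Add(Rational(-9, 2), -64)) = Mul(Mul(-40, Mul(-7, Rational(1, 4))), Rational(-137, 2)) = Mul(Mul(-40, Rational(-7, 4)), Rational(-137, 2)) = Mul(70, Rational(-137, 2)) = -4795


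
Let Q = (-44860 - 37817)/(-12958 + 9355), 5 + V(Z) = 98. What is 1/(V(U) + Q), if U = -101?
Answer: 1201/139252 ≈ 0.0086247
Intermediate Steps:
V(Z) = 93 (V(Z) = -5 + 98 = 93)
Q = 27559/1201 (Q = -82677/(-3603) = -82677*(-1/3603) = 27559/1201 ≈ 22.947)
1/(V(U) + Q) = 1/(93 + 27559/1201) = 1/(139252/1201) = 1201/139252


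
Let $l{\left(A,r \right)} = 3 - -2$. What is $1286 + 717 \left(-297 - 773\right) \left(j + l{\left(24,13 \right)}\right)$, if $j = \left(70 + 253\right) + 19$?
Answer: $-266213644$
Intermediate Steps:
$l{\left(A,r \right)} = 5$ ($l{\left(A,r \right)} = 3 + 2 = 5$)
$j = 342$ ($j = 323 + 19 = 342$)
$1286 + 717 \left(-297 - 773\right) \left(j + l{\left(24,13 \right)}\right) = 1286 + 717 \left(-297 - 773\right) \left(342 + 5\right) = 1286 + 717 \left(\left(-1070\right) 347\right) = 1286 + 717 \left(-371290\right) = 1286 - 266214930 = -266213644$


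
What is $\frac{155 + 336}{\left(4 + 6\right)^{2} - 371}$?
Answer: $- \frac{491}{271} \approx -1.8118$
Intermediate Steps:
$\frac{155 + 336}{\left(4 + 6\right)^{2} - 371} = \frac{491}{10^{2} - 371} = \frac{491}{100 - 371} = \frac{491}{-271} = 491 \left(- \frac{1}{271}\right) = - \frac{491}{271}$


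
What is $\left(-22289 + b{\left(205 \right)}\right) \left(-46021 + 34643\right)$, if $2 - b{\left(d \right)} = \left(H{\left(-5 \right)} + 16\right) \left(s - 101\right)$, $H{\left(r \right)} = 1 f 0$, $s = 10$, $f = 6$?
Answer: $237015118$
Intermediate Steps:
$H{\left(r \right)} = 0$ ($H{\left(r \right)} = 1 \cdot 6 \cdot 0 = 6 \cdot 0 = 0$)
$b{\left(d \right)} = 1458$ ($b{\left(d \right)} = 2 - \left(0 + 16\right) \left(10 - 101\right) = 2 - 16 \left(-91\right) = 2 - -1456 = 2 + 1456 = 1458$)
$\left(-22289 + b{\left(205 \right)}\right) \left(-46021 + 34643\right) = \left(-22289 + 1458\right) \left(-46021 + 34643\right) = \left(-20831\right) \left(-11378\right) = 237015118$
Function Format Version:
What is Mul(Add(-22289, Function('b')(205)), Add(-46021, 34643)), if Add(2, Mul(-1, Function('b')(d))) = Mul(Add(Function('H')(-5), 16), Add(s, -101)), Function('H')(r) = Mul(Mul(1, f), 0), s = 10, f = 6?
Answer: 237015118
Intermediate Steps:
Function('H')(r) = 0 (Function('H')(r) = Mul(Mul(1, 6), 0) = Mul(6, 0) = 0)
Function('b')(d) = 1458 (Function('b')(d) = Add(2, Mul(-1, Mul(Add(0, 16), Add(10, -101)))) = Add(2, Mul(-1, Mul(16, -91))) = Add(2, Mul(-1, -1456)) = Add(2, 1456) = 1458)
Mul(Add(-22289, Function('b')(205)), Add(-46021, 34643)) = Mul(Add(-22289, 1458), Add(-46021, 34643)) = Mul(-20831, -11378) = 237015118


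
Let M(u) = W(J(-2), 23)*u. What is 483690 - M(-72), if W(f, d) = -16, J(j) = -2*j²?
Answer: 482538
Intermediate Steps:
M(u) = -16*u
483690 - M(-72) = 483690 - (-16)*(-72) = 483690 - 1*1152 = 483690 - 1152 = 482538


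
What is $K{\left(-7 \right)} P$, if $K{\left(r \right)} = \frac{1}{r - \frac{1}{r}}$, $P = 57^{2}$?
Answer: $- \frac{7581}{16} \approx -473.81$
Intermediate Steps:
$P = 3249$
$K{\left(-7 \right)} P = - \frac{7}{-1 + \left(-7\right)^{2}} \cdot 3249 = - \frac{7}{-1 + 49} \cdot 3249 = - \frac{7}{48} \cdot 3249 = \left(-7\right) \frac{1}{48} \cdot 3249 = \left(- \frac{7}{48}\right) 3249 = - \frac{7581}{16}$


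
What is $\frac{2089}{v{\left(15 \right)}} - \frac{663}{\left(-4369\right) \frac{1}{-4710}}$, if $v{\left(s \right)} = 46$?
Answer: $- \frac{7912867}{11822} \approx -669.33$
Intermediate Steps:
$\frac{2089}{v{\left(15 \right)}} - \frac{663}{\left(-4369\right) \frac{1}{-4710}} = \frac{2089}{46} - \frac{663}{\left(-4369\right) \frac{1}{-4710}} = 2089 \cdot \frac{1}{46} - \frac{663}{\left(-4369\right) \left(- \frac{1}{4710}\right)} = \frac{2089}{46} - \frac{663}{\frac{4369}{4710}} = \frac{2089}{46} - \frac{183690}{257} = - \frac{7912867}{11822}$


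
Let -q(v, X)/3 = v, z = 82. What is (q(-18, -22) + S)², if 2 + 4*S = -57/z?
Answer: 305935081/107584 ≈ 2843.7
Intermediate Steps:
q(v, X) = -3*v
S = -221/328 (S = -½ + (-57/82)/4 = -½ + (-57*1/82)/4 = -½ + (¼)*(-57/82) = -½ - 57/328 = -221/328 ≈ -0.67378)
(q(-18, -22) + S)² = (-3*(-18) - 221/328)² = (54 - 221/328)² = (17491/328)² = 305935081/107584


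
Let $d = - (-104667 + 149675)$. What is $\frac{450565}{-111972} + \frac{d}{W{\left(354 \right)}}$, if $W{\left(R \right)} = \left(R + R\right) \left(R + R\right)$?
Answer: $- \frac{4810242707}{1169323596} \approx -4.1137$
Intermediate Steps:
$W{\left(R \right)} = 4 R^{2}$ ($W{\left(R \right)} = 2 R 2 R = 4 R^{2}$)
$d = -45008$ ($d = \left(-1\right) 45008 = -45008$)
$\frac{450565}{-111972} + \frac{d}{W{\left(354 \right)}} = \frac{450565}{-111972} - \frac{45008}{4 \cdot 354^{2}} = 450565 \left(- \frac{1}{111972}\right) - \frac{45008}{4 \cdot 125316} = - \frac{450565}{111972} - \frac{45008}{501264} = - \frac{450565}{111972} - \frac{2813}{31329} = - \frac{4810242707}{1169323596}$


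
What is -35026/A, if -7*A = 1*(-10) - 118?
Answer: -122591/64 ≈ -1915.5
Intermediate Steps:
A = 128/7 (A = -(1*(-10) - 118)/7 = -(-10 - 118)/7 = -1/7*(-128) = 128/7 ≈ 18.286)
-35026/A = -35026/128/7 = -35026*7/128 = -122591/64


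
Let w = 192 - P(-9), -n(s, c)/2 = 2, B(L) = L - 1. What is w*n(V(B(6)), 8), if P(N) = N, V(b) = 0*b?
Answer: -804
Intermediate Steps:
B(L) = -1 + L
V(b) = 0
n(s, c) = -4 (n(s, c) = -2*2 = -4)
w = 201 (w = 192 - 1*(-9) = 192 + 9 = 201)
w*n(V(B(6)), 8) = 201*(-4) = -804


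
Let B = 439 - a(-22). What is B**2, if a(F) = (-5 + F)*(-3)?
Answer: 128164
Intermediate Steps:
a(F) = 15 - 3*F
B = 358 (B = 439 - (15 - 3*(-22)) = 439 - (15 + 66) = 439 - 1*81 = 439 - 81 = 358)
B**2 = 358**2 = 128164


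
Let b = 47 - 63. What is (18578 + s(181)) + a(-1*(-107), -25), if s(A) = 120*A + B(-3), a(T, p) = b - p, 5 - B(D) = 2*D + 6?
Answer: 40312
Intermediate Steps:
b = -16
B(D) = -1 - 2*D (B(D) = 5 - (2*D + 6) = 5 - (6 + 2*D) = 5 + (-6 - 2*D) = -1 - 2*D)
a(T, p) = -16 - p
s(A) = 5 + 120*A (s(A) = 120*A + (-1 - 2*(-3)) = 120*A + (-1 + 6) = 120*A + 5 = 5 + 120*A)
(18578 + s(181)) + a(-1*(-107), -25) = (18578 + (5 + 120*181)) + (-16 - 1*(-25)) = (18578 + (5 + 21720)) + (-16 + 25) = (18578 + 21725) + 9 = 40303 + 9 = 40312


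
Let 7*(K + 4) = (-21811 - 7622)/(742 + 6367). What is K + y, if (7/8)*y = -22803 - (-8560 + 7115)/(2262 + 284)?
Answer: -1651142642353/63348299 ≈ -26065.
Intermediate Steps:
y = -232219972/8911 (y = 8*(-22803 - (-8560 + 7115)/(2262 + 284))/7 = 8*(-22803 - (-1445)/2546)/7 = 8*(-22803 - 1*(-1445/2546))/7 = 8*(-22803 + 1445/2546)/7 = (8/7)*(-58054993/2546) = -232219972/8911 ≈ -26060.)
K = -228485/49763 (K = -4 + ((-21811 - 7622)/(742 + 6367))/7 = -4 + (-29433/7109)/7 = -4 + (-29433*1/7109)/7 = -4 + (⅐)*(-29433/7109) = -4 - 29433/49763 = -228485/49763 ≈ -4.5915)
K + y = -228485/49763 - 232219972/8911 = -1651142642353/63348299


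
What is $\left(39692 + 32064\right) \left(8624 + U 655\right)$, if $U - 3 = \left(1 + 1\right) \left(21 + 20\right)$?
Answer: $4613839044$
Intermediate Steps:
$U = 85$ ($U = 3 + \left(1 + 1\right) \left(21 + 20\right) = 3 + 2 \cdot 41 = 3 + 82 = 85$)
$\left(39692 + 32064\right) \left(8624 + U 655\right) = \left(39692 + 32064\right) \left(8624 + 85 \cdot 655\right) = 71756 \left(8624 + 55675\right) = 71756 \cdot 64299 = 4613839044$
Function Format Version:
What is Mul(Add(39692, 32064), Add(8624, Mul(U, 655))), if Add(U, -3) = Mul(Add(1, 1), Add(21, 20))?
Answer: 4613839044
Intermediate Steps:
U = 85 (U = Add(3, Mul(Add(1, 1), Add(21, 20))) = Add(3, Mul(2, 41)) = Add(3, 82) = 85)
Mul(Add(39692, 32064), Add(8624, Mul(U, 655))) = Mul(Add(39692, 32064), Add(8624, Mul(85, 655))) = Mul(71756, Add(8624, 55675)) = Mul(71756, 64299) = 4613839044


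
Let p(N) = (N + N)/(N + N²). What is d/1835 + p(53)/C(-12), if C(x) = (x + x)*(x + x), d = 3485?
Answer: 10840111/5707584 ≈ 1.8992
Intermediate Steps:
C(x) = 4*x² (C(x) = (2*x)*(2*x) = 4*x²)
p(N) = 2*N/(N + N²) (p(N) = (2*N)/(N + N²) = 2*N/(N + N²))
d/1835 + p(53)/C(-12) = 3485/1835 + (2/(1 + 53))/((4*(-12)²)) = 3485*(1/1835) + (2/54)/((4*144)) = 697/367 + (2*(1/54))/576 = 697/367 + (1/27)*(1/576) = 697/367 + 1/15552 = 10840111/5707584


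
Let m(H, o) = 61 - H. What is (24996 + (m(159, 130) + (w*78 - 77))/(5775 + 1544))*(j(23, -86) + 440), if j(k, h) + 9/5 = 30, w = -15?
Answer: 428272791239/36595 ≈ 1.1703e+7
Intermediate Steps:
j(k, h) = 141/5 (j(k, h) = -9/5 + 30 = 141/5)
(24996 + (m(159, 130) + (w*78 - 77))/(5775 + 1544))*(j(23, -86) + 440) = (24996 + ((61 - 1*159) + (-15*78 - 77))/(5775 + 1544))*(141/5 + 440) = (24996 + ((61 - 159) + (-1170 - 77))/7319)*(2341/5) = (24996 + (-98 - 1247)*(1/7319))*(2341/5) = (24996 - 1345*1/7319)*(2341/5) = (24996 - 1345/7319)*(2341/5) = (182944379/7319)*(2341/5) = 428272791239/36595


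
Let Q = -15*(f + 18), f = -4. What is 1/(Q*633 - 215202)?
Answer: -1/348132 ≈ -2.8725e-6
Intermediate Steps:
Q = -210 (Q = -15*(-4 + 18) = -15*14 = -210)
1/(Q*633 - 215202) = 1/(-210*633 - 215202) = 1/(-132930 - 215202) = 1/(-348132) = -1/348132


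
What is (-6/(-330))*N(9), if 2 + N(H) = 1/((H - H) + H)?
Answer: -17/495 ≈ -0.034343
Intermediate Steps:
N(H) = -2 + 1/H (N(H) = -2 + 1/((H - H) + H) = -2 + 1/(0 + H) = -2 + 1/H)
(-6/(-330))*N(9) = (-6/(-330))*(-2 + 1/9) = (-6*(-1/330))*(-2 + ⅑) = (1/55)*(-17/9) = -17/495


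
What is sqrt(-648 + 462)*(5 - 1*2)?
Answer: 3*I*sqrt(186) ≈ 40.915*I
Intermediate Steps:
sqrt(-648 + 462)*(5 - 1*2) = sqrt(-186)*(5 - 2) = (I*sqrt(186))*3 = 3*I*sqrt(186)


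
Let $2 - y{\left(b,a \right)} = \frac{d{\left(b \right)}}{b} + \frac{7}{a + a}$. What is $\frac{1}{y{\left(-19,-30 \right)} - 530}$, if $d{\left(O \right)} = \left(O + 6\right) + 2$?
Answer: $- \frac{1140}{602447} \approx -0.0018923$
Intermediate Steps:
$d{\left(O \right)} = 8 + O$ ($d{\left(O \right)} = \left(6 + O\right) + 2 = 8 + O$)
$y{\left(b,a \right)} = 2 - \frac{7}{2 a} - \frac{8 + b}{b}$ ($y{\left(b,a \right)} = 2 - \left(\frac{8 + b}{b} + \frac{7}{a + a}\right) = 2 - \left(\frac{8 + b}{b} + \frac{7}{2 a}\right) = 2 - \left(\frac{7}{2 a} + \frac{8 + b}{b}\right) = 2 - \frac{7}{2 a} - \frac{8 + b}{b}$)
$\frac{1}{y{\left(-19,-30 \right)} - 530} = \frac{1}{\left(1 - \frac{8}{-19} - \frac{7}{2 \left(-30\right)}\right) - 530} = \frac{1}{\left(1 - - \frac{8}{19} - - \frac{7}{60}\right) - 530} = \frac{1}{\left(1 + \frac{8}{19} + \frac{7}{60}\right) - 530} = \frac{1}{\frac{1753}{1140} - 530} = \frac{1}{- \frac{602447}{1140}} = - \frac{1140}{602447}$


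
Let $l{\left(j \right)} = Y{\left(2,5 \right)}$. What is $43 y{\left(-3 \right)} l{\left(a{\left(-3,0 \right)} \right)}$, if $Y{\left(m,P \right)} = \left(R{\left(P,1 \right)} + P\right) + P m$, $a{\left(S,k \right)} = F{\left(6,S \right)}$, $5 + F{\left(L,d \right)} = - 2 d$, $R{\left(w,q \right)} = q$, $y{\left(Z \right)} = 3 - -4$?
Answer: $4816$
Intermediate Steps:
$y{\left(Z \right)} = 7$ ($y{\left(Z \right)} = 3 + 4 = 7$)
$F{\left(L,d \right)} = -5 - 2 d$
$a{\left(S,k \right)} = -5 - 2 S$
$Y{\left(m,P \right)} = 1 + P + P m$ ($Y{\left(m,P \right)} = \left(1 + P\right) + P m = 1 + P + P m$)
$l{\left(j \right)} = 16$ ($l{\left(j \right)} = 1 + 5 + 5 \cdot 2 = 1 + 5 + 10 = 16$)
$43 y{\left(-3 \right)} l{\left(a{\left(-3,0 \right)} \right)} = 43 \cdot 7 \cdot 16 = 301 \cdot 16 = 4816$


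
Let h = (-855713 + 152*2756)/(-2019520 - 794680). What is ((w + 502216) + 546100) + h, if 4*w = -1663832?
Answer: 1779582320401/2814200 ≈ 6.3236e+5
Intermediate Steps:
w = -415958 (w = (1/4)*(-1663832) = -415958)
h = 436801/2814200 (h = (-855713 + 418912)/(-2814200) = -436801*(-1/2814200) = 436801/2814200 ≈ 0.15521)
((w + 502216) + 546100) + h = ((-415958 + 502216) + 546100) + 436801/2814200 = (86258 + 546100) + 436801/2814200 = 632358 + 436801/2814200 = 1779582320401/2814200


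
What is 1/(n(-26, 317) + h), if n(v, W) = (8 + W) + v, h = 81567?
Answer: 1/81866 ≈ 1.2215e-5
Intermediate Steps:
n(v, W) = 8 + W + v
1/(n(-26, 317) + h) = 1/((8 + 317 - 26) + 81567) = 1/(299 + 81567) = 1/81866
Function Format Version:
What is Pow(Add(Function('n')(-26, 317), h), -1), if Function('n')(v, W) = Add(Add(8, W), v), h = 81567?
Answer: Rational(1, 81866) ≈ 1.2215e-5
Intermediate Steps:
Function('n')(v, W) = Add(8, W, v)
Pow(Add(Function('n')(-26, 317), h), -1) = Pow(Add(Add(8, 317, -26), 81567), -1) = Pow(Add(299, 81567), -1) = Pow(81866, -1) = Rational(1, 81866)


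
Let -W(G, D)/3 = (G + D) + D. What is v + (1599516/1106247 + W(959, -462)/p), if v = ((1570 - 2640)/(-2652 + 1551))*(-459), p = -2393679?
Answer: -169650148829851/381553230493 ≈ -444.63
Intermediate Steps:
W(G, D) = -6*D - 3*G (W(G, D) = -3*((G + D) + D) = -3*((D + G) + D) = -3*(G + 2*D) = -6*D - 3*G)
v = -163710/367 (v = -1070/(-1101)*(-459) = -1070*(-1/1101)*(-459) = (1070/1101)*(-459) = -163710/367 ≈ -446.08)
v + (1599516/1106247 + W(959, -462)/p) = -163710/367 + (1599516/1106247 + (-6*(-462) - 3*959)/(-2393679)) = -163710/367 + (1599516*(1/1106247) + (2772 - 2877)*(-1/2393679)) = -163710/367 + (1884/1303 - 105*(-1/2393679)) = -163710/367 + (1884/1303 + 35/797893) = -163710/367 + 1503276017/1039654579 = -169650148829851/381553230493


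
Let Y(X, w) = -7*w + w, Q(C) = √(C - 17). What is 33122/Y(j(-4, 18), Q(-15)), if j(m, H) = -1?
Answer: 16561*I*√2/24 ≈ 975.87*I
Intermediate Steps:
Q(C) = √(-17 + C)
Y(X, w) = -6*w
33122/Y(j(-4, 18), Q(-15)) = 33122/((-6*√(-17 - 15))) = 33122/((-24*I*√2)) = 33122*(I*√2/48) = 16561*I*√2/24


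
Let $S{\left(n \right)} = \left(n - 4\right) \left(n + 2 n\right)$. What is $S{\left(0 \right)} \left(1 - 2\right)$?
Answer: $0$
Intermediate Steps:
$S{\left(n \right)} = 3 n \left(-4 + n\right)$ ($S{\left(n \right)} = \left(-4 + n\right) 3 n = 3 n \left(-4 + n\right)$)
$S{\left(0 \right)} \left(1 - 2\right) = 3 \cdot 0 \left(-4 + 0\right) \left(1 - 2\right) = 3 \cdot 0 \left(-4\right) \left(-1\right) = 0 \left(-1\right) = 0$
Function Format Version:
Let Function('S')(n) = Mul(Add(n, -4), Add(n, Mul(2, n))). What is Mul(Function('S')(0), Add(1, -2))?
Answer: 0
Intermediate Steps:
Function('S')(n) = Mul(3, n, Add(-4, n)) (Function('S')(n) = Mul(Add(-4, n), Mul(3, n)) = Mul(3, n, Add(-4, n)))
Mul(Function('S')(0), Add(1, -2)) = Mul(Mul(3, 0, Add(-4, 0)), Add(1, -2)) = Mul(Mul(3, 0, -4), -1) = Mul(0, -1) = 0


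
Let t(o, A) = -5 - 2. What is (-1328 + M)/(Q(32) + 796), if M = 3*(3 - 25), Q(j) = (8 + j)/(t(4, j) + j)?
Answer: -3485/1994 ≈ -1.7477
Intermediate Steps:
t(o, A) = -7
Q(j) = (8 + j)/(-7 + j)
M = -66 (M = 3*(-22) = -66)
(-1328 + M)/(Q(32) + 796) = (-1328 - 66)/((8 + 32)/(-7 + 32) + 796) = -1394/(40/25 + 796) = -1394/((1/25)*40 + 796) = -1394/(8/5 + 796) = -1394/3988/5 = -1394*5/3988 = -3485/1994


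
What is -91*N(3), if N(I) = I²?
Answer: -819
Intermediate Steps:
-91*N(3) = -91*3² = -91*9 = -819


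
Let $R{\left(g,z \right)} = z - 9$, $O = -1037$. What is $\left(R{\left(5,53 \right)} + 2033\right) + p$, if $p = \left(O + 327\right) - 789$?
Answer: $578$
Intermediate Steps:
$R{\left(g,z \right)} = -9 + z$ ($R{\left(g,z \right)} = z - 9 = -9 + z$)
$p = -1499$ ($p = \left(-1037 + 327\right) - 789 = -710 - 789 = -1499$)
$\left(R{\left(5,53 \right)} + 2033\right) + p = \left(\left(-9 + 53\right) + 2033\right) - 1499 = \left(44 + 2033\right) - 1499 = 2077 - 1499 = 578$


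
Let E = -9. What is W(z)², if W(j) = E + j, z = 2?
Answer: 49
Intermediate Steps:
W(j) = -9 + j
W(z)² = (-9 + 2)² = (-7)² = 49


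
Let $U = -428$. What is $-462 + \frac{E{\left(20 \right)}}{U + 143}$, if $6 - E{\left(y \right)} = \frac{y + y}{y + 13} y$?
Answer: $- \frac{4344508}{9405} \approx -461.94$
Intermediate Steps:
$E{\left(y \right)} = 6 - \frac{2 y^{2}}{13 + y}$ ($E{\left(y \right)} = 6 - \frac{y + y}{y + 13} y = 6 - \frac{2 y}{13 + y} y = 6 - \frac{2 y^{2}}{13 + y}$)
$-462 + \frac{E{\left(20 \right)}}{U + 143} = -462 + \frac{2 \frac{1}{13 + 20} \left(39 - 20^{2} + 3 \cdot 20\right)}{-428 + 143} = -462 + \frac{2 \cdot \frac{1}{33} \left(39 - 400 + 60\right)}{-285} = -462 - \frac{2 \cdot \frac{1}{33} \left(39 - 400 + 60\right)}{285} = -462 - \frac{2 \cdot \frac{1}{33} \left(-301\right)}{285} = -462 - - \frac{602}{9405} = -462 + \frac{602}{9405} = - \frac{4344508}{9405}$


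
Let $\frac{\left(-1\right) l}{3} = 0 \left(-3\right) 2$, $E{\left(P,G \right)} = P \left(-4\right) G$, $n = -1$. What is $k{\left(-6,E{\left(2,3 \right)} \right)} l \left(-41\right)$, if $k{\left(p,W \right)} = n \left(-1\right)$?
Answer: $0$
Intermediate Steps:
$E{\left(P,G \right)} = - 4 G P$ ($E{\left(P,G \right)} = - 4 P G = - 4 G P$)
$k{\left(p,W \right)} = 1$ ($k{\left(p,W \right)} = \left(-1\right) \left(-1\right) = 1$)
$l = 0$ ($l = - 3 \cdot 0 \left(-3\right) 2 = - 3 \cdot 0 \cdot 2 = \left(-3\right) 0 = 0$)
$k{\left(-6,E{\left(2,3 \right)} \right)} l \left(-41\right) = 1 \cdot 0 \left(-41\right) = 0 \left(-41\right) = 0$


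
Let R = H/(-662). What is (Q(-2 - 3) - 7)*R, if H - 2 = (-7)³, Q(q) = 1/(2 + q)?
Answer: -3751/993 ≈ -3.7774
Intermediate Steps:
H = -341 (H = 2 + (-7)³ = 2 - 343 = -341)
R = 341/662 (R = -341/(-662) = -341*(-1/662) = 341/662 ≈ 0.51511)
(Q(-2 - 3) - 7)*R = (1/(2 + (-2 - 3)) - 7)*(341/662) = (1/(2 - 5) - 7)*(341/662) = (1/(-3) - 7)*(341/662) = (-⅓ - 7)*(341/662) = -22/3*341/662 = -3751/993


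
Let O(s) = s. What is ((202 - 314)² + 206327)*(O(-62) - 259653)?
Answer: -56844081765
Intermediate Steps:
((202 - 314)² + 206327)*(O(-62) - 259653) = ((202 - 314)² + 206327)*(-62 - 259653) = ((-112)² + 206327)*(-259715) = (12544 + 206327)*(-259715) = 218871*(-259715) = -56844081765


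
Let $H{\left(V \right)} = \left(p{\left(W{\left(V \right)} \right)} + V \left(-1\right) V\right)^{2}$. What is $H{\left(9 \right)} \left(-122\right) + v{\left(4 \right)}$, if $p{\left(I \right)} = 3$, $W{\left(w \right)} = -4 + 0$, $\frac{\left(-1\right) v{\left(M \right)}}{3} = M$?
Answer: $-742260$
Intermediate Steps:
$v{\left(M \right)} = - 3 M$
$W{\left(w \right)} = -4$
$H{\left(V \right)} = \left(3 - V^{2}\right)^{2}$ ($H{\left(V \right)} = \left(3 + V \left(-1\right) V\right)^{2} = \left(3 + - V V\right)^{2} = \left(3 - V^{2}\right)^{2}$)
$H{\left(9 \right)} \left(-122\right) + v{\left(4 \right)} = \left(-3 + 9^{2}\right)^{2} \left(-122\right) - 12 = \left(-3 + 81\right)^{2} \left(-122\right) - 12 = 78^{2} \left(-122\right) - 12 = 6084 \left(-122\right) - 12 = -742248 - 12 = -742260$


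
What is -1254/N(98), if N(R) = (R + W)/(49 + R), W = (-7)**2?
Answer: -1254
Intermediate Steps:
W = 49
N(R) = 1 (N(R) = (R + 49)/(49 + R) = (49 + R)/(49 + R) = 1)
-1254/N(98) = -1254/1 = -1254*1 = -1254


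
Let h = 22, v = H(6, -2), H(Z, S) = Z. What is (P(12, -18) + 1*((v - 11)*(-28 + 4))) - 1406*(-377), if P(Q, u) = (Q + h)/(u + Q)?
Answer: 1590529/3 ≈ 5.3018e+5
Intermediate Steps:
v = 6
P(Q, u) = (22 + Q)/(Q + u) (P(Q, u) = (Q + 22)/(u + Q) = (22 + Q)/(Q + u))
(P(12, -18) + 1*((v - 11)*(-28 + 4))) - 1406*(-377) = ((22 + 12)/(12 - 18) + 1*((6 - 11)*(-28 + 4))) - 1406*(-377) = (34/(-6) + 1*(-5*(-24))) + 530062 = (-1/6*34 + 1*120) + 530062 = (-17/3 + 120) + 530062 = 343/3 + 530062 = 1590529/3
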